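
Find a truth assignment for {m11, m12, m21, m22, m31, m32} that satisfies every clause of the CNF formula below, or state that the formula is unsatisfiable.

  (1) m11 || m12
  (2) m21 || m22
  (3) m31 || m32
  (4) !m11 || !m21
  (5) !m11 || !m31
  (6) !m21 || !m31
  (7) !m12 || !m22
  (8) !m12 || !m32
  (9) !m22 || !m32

Branch on m11: set m11 = true.
The clause (!m21) is unit, so m21 = false.
The clause (m22) is unit, so m22 = true.
The clause (!m31) is unit, so m31 = false.
The clause (m32) is unit, so m32 = true.
But (!m32) is also a unit clause — contradiction.
So m11 must be the other value — set m11 = false.
The clause (m12) is unit, so m12 = true.
The clause (!m22) is unit, so m22 = false.
The clause (m21) is unit, so m21 = true.
The clause (!m31) is unit, so m31 = false.
The clause (m32) is unit, so m32 = true.
But (!m32) is also a unit clause — contradiction.
Both values of m11 lead to a conflict.

UNSATISFIABLE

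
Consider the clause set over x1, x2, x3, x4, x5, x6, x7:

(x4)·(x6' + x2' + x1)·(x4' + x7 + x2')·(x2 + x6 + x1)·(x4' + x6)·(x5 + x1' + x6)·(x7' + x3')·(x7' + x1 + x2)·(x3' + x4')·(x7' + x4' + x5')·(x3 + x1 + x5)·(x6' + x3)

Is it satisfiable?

(x4) alone gives x4 = 1.
(x6) alone gives x6 = 1.
(x3') alone gives x3 = 0.
Now (x3) is unsatisfied and unit — conflict.
No assignment satisfies every clause.

No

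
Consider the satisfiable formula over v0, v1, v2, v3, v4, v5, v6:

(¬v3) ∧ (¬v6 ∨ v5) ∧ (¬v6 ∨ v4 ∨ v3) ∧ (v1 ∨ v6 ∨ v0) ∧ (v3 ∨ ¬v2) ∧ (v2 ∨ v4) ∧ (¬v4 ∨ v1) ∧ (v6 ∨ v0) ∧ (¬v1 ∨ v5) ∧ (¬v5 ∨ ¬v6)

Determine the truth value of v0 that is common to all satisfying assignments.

True

Suppose v0 = False.
(¬v3) alone gives v3 = False.
(¬v2) alone gives v2 = False.
(v4) alone gives v4 = True.
(v1) alone gives v1 = True.
(v6) alone gives v6 = True.
(v5) alone gives v5 = True.
But (¬v5) is also a unit clause — contradiction.
So every satisfying assignment has v0 = True.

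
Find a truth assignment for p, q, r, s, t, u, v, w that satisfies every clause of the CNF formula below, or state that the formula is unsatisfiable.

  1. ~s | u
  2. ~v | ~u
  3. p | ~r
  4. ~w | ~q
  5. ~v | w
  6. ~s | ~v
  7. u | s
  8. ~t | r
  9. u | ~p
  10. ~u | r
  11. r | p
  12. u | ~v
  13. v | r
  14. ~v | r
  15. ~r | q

Branch on s: set s = 0.
From the singleton clause (u), u = 1.
From the singleton clause (~v), v = 0.
From the singleton clause (r), r = 1.
From the singleton clause (p), p = 1.
From the singleton clause (q), q = 1.
From the singleton clause (~w), w = 0.
All clauses hold; t can take either value.

p: 1,  q: 1,  r: 1,  s: 0,  t: 0,  u: 1,  v: 0,  w: 0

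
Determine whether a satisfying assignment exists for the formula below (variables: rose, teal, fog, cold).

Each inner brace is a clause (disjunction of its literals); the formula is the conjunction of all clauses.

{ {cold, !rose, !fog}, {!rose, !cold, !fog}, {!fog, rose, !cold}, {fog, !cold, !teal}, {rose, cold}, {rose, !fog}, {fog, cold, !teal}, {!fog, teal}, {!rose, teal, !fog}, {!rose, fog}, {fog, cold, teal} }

Case rose = false:
(cold) alone gives cold = true.
(!fog) alone gives fog = false.
(!teal) alone gives teal = false.
All clauses are satisfied.
A satisfying assignment: rose ↦ false, teal ↦ false, fog ↦ false, cold ↦ true.

Satisfiable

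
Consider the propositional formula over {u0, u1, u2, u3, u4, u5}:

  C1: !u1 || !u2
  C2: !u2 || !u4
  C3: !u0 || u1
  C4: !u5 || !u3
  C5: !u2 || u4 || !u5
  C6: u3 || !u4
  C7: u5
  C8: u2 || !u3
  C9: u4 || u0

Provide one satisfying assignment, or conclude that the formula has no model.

u0=true, u1=true, u2=false, u3=false, u4=false, u5=true

(u5) alone gives u5 = true.
(!u3) alone gives u3 = false.
(!u4) alone gives u4 = false.
(!u2) alone gives u2 = false.
(u0) alone gives u0 = true.
(u1) alone gives u1 = true.
Every clause now holds.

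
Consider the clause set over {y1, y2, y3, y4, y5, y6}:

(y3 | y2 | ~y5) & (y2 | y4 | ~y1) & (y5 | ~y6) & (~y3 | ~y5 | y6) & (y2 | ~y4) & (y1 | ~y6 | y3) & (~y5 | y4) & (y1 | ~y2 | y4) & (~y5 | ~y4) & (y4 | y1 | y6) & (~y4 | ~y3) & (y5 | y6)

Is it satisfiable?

No

Case y5 = 1:
Unit clause (y4) forces y4 = 1.
But (~y4) is also a unit clause — contradiction.
Undo y5 and try y5 = 0.
Unit clause (~y6) forces y6 = 0.
But (y6) is also a unit clause — contradiction.
Neither y5 = 1 nor y5 = 0 works.
No assignment satisfies every clause.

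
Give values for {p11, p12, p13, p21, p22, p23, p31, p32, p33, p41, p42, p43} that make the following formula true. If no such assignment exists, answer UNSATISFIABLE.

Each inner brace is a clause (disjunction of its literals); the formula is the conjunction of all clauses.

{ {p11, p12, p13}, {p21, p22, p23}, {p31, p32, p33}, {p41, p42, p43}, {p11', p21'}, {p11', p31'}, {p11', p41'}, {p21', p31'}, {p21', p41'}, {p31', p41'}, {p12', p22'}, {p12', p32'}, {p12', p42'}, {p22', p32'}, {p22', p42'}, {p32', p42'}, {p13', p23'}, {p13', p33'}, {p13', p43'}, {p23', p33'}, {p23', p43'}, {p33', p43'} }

Try p11 = 0.
Try p12 = 1.
Unit clause (p22') forces p22 = 0.
Unit clause (p32') forces p32 = 0.
Unit clause (p42') forces p42 = 0.
Try p21 = 1.
Unit clause (p31') forces p31 = 0.
Unit clause (p33) forces p33 = 1.
Unit clause (p41') forces p41 = 0.
Unit clause (p43) forces p43 = 1.
That conflicts with the unit clause (p43').
Undo p21 and try p21 = 0.
Unit clause (p23) forces p23 = 1.
Unit clause (p13') forces p13 = 0.
Unit clause (p33') forces p33 = 0.
Unit clause (p31) forces p31 = 1.
Unit clause (p41') forces p41 = 0.
Unit clause (p43) forces p43 = 1.
That conflicts with the unit clause (p43').
Neither p21 = 1 nor p21 = 0 works.
Undo p12 and try p12 = 0.
Unit clause (p13) forces p13 = 1.
Unit clause (p23') forces p23 = 0.
Unit clause (p33') forces p33 = 0.
Unit clause (p43') forces p43 = 0.
Try p21 = 1.
Unit clause (p31') forces p31 = 0.
Unit clause (p32) forces p32 = 1.
Unit clause (p41') forces p41 = 0.
Unit clause (p42) forces p42 = 1.
That conflicts with the unit clause (p42').
Undo p21 and try p21 = 0.
Unit clause (p22) forces p22 = 1.
Unit clause (p32') forces p32 = 0.
Unit clause (p31) forces p31 = 1.
Unit clause (p41') forces p41 = 0.
Unit clause (p42) forces p42 = 1.
That conflicts with the unit clause (p42').
Neither p21 = 1 nor p21 = 0 works.
Neither p12 = 1 nor p12 = 0 works.
Undo p11 and try p11 = 1.
Unit clause (p21') forces p21 = 0.
Unit clause (p31') forces p31 = 0.
Unit clause (p41') forces p41 = 0.
Try p22 = 1.
Unit clause (p12') forces p12 = 0.
Unit clause (p32') forces p32 = 0.
Unit clause (p33) forces p33 = 1.
Unit clause (p42') forces p42 = 0.
Unit clause (p43) forces p43 = 1.
That conflicts with the unit clause (p43').
Undo p22 and try p22 = 0.
Unit clause (p23) forces p23 = 1.
Unit clause (p13') forces p13 = 0.
Unit clause (p33') forces p33 = 0.
Unit clause (p32) forces p32 = 1.
Unit clause (p12') forces p12 = 0.
Unit clause (p42') forces p42 = 0.
Unit clause (p43) forces p43 = 1.
That conflicts with the unit clause (p43').
Neither p22 = 1 nor p22 = 0 works.
Neither p11 = 1 nor p11 = 0 works.

UNSATISFIABLE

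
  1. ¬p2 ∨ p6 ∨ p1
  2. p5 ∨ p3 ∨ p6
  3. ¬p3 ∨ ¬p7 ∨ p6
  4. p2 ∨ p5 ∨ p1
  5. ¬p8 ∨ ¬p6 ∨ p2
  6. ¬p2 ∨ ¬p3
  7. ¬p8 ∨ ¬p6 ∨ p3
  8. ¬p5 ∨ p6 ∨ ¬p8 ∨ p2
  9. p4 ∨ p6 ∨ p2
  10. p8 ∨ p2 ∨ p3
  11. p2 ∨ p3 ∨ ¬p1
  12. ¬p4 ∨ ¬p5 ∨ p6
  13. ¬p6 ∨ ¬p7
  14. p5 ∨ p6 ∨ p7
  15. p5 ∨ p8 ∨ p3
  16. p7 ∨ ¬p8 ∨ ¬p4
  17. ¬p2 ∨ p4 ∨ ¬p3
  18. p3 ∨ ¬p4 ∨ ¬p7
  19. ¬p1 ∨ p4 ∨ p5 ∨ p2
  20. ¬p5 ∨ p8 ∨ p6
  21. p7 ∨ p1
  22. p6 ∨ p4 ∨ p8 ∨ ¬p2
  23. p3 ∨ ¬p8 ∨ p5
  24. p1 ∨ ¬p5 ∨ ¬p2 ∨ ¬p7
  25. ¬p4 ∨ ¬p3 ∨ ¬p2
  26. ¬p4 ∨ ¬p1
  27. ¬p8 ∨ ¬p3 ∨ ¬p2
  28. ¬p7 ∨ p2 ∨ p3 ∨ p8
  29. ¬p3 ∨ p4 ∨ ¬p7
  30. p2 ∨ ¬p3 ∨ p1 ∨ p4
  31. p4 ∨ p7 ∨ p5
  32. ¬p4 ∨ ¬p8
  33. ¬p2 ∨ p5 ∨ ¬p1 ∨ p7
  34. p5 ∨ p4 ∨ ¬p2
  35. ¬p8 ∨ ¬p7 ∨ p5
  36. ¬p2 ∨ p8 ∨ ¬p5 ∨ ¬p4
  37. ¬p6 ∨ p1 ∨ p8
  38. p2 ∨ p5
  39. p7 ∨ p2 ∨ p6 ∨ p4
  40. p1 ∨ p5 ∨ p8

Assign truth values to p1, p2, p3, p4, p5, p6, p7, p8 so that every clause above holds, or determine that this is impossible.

p1=True, p2=True, p3=False, p4=False, p5=True, p6=True, p7=False, p8=False

Try p2 = True.
Unit clause (¬p3) forces p3 = False.
Try p6 = True.
Unit clause (¬p8) forces p8 = False.
Unit clause (¬p7) forces p7 = False.
Unit clause (p5) forces p5 = True.
Unit clause (p1) forces p1 = True.
Unit clause (¬p4) forces p4 = False.
Every clause now holds.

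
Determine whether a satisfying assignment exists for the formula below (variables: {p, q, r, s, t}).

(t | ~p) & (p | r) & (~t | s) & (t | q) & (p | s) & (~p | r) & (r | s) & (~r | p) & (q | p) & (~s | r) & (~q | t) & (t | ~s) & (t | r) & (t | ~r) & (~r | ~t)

Try t = 1.
(s) alone gives s = 1.
(r) alone gives r = 1.
Now (~r) is unsatisfied and unit — conflict.
Backtrack on t: now try t = 0.
(~p) alone gives p = 0.
(r) alone gives r = 1.
Now (~r) is unsatisfied and unit — conflict.
Either choice for t ends in contradiction.
No assignment satisfies every clause.

No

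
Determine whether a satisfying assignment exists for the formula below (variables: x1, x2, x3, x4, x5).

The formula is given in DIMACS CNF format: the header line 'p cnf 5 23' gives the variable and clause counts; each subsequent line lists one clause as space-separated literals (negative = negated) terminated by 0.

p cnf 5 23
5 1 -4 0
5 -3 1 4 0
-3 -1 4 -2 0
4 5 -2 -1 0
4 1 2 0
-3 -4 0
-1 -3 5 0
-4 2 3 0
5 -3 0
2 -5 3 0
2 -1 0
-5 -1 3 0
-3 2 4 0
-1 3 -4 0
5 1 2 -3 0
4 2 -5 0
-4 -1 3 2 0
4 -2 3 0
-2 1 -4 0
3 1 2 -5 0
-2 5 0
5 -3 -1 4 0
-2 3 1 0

Yes, satisfiable

Branch on x3: set x3 = True.
From the singleton clause (¬x4), x4 = False.
From the singleton clause (x5), x5 = True.
From the singleton clause (x2), x2 = True.
From the singleton clause (¬x1), x1 = False.
All clauses are satisfied.
A satisfying assignment: x1 ↦ False, x2 ↦ True, x3 ↦ True, x4 ↦ False, x5 ↦ True.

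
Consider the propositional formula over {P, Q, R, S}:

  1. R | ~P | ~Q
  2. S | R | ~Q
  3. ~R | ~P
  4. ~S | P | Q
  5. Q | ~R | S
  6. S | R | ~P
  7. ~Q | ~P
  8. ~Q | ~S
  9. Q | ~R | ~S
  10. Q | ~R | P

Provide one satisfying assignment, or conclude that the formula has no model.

Suppose R = 1.
Unit clause (~P) forces P = 0.
Unit clause (Q) forces Q = 1.
Unit clause (~S) forces S = 0.
This assignment satisfies each clause.

P: 0,  Q: 1,  R: 1,  S: 0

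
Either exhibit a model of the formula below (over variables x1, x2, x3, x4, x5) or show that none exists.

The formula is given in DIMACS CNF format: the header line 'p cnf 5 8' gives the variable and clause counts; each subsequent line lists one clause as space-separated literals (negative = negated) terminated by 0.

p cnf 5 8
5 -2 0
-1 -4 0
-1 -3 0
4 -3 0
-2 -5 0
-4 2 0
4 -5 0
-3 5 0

Try x5 = False.
The clause (¬x2) is unit, so x2 = False.
The clause (¬x4) is unit, so x4 = False.
The clause (¬x3) is unit, so x3 = False.
No clause remains; x1 is free.

x1=False,  x2=False,  x3=False,  x4=False,  x5=False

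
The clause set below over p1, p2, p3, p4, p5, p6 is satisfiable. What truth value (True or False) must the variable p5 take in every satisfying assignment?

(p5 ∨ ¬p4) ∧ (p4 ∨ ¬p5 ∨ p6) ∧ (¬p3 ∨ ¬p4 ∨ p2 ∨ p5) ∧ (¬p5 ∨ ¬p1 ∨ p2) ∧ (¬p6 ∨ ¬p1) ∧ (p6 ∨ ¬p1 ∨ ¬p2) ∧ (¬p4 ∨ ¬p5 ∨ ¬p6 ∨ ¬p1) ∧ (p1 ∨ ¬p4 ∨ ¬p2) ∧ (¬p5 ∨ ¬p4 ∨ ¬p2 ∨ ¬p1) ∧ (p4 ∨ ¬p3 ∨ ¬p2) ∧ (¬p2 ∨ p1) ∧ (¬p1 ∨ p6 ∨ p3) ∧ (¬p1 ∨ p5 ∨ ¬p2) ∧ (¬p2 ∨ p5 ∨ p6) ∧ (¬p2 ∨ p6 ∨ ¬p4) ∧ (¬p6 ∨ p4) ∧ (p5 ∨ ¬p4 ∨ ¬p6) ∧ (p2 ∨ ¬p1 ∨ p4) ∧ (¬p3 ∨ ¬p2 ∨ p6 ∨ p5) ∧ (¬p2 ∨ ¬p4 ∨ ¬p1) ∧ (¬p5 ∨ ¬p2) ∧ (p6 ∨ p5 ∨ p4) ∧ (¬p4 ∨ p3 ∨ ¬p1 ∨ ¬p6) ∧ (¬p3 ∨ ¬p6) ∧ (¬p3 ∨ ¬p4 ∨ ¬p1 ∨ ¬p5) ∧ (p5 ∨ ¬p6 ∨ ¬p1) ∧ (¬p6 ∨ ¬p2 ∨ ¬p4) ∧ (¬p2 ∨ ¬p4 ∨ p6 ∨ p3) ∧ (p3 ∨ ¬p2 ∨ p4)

True

Suppose p5 = False.
(¬p4) alone gives p4 = False.
(¬p6) alone gives p6 = False.
But (p6) is also a unit clause — contradiction.
So every satisfying assignment has p5 = True.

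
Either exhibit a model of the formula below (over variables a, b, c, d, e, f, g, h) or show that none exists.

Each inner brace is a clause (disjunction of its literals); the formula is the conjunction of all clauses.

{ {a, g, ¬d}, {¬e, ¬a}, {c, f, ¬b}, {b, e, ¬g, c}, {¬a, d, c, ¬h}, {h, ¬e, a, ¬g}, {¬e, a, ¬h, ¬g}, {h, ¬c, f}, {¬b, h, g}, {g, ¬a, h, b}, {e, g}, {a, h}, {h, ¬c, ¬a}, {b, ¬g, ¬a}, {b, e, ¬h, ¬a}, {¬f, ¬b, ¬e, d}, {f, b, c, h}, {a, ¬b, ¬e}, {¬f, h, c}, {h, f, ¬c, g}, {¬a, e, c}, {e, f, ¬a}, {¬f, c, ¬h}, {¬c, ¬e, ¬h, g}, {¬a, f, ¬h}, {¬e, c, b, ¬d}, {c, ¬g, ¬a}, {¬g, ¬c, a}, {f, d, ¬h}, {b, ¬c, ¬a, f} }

Case e = False:
(g) alone gives g = True.
Case b = True:
Case c = True:
(a) alone gives a = True.
(h) alone gives h = True.
(f) alone gives f = True.
All clauses hold; d can take either value.

a=True; b=True; c=True; d=True; e=False; f=True; g=True; h=True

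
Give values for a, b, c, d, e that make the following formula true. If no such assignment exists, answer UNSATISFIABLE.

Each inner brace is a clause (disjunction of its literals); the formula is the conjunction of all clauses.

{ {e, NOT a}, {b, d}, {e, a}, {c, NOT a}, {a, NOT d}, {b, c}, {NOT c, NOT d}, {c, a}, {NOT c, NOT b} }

Case e = true:
Case b = true:
The clause (NOT c) is unit, so c = false.
The clause (NOT a) is unit, so a = false.
But (a) is also a unit clause — contradiction.
Backtrack on b: now try b = false.
The clause (d) is unit, so d = true.
The clause (a) is unit, so a = true.
The clause (c) is unit, so c = true.
But (NOT c) is also a unit clause — contradiction.
Neither b = true nor b = false works.
Backtrack on e: now try e = false.
The clause (NOT a) is unit, so a = false.
But (a) is also a unit clause — contradiction.
Neither e = true nor e = false works.

UNSATISFIABLE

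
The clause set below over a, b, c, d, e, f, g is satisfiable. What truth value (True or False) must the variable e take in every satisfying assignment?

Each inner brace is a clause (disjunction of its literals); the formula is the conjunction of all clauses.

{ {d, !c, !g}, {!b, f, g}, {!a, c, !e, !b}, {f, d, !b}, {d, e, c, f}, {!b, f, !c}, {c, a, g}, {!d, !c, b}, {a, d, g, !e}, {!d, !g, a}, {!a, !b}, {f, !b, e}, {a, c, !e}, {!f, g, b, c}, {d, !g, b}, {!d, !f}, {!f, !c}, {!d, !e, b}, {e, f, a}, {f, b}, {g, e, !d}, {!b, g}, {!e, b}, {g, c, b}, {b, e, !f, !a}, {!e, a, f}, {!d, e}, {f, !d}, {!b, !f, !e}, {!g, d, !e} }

False

Suppose e = true.
(b) alone gives b = true.
(!a) alone gives a = false.
(c) alone gives c = true.
(f) alone gives f = true.
Now (!f) is unsatisfied and unit — conflict.
So every satisfying assignment has e = False.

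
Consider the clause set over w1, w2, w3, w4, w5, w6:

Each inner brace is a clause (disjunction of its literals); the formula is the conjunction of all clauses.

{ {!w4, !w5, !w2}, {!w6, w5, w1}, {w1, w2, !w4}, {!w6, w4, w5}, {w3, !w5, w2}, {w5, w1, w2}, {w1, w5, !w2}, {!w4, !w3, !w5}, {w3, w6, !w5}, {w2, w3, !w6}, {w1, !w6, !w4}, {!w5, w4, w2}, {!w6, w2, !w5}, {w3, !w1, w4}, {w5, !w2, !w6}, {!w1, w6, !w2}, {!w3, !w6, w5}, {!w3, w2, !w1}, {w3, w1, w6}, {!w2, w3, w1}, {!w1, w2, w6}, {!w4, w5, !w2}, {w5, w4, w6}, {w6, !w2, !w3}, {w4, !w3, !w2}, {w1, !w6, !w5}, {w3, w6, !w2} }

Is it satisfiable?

Branch on w4: set w4 = false.
Branch on w6: set w6 = false.
From the singleton clause (w5), w5 = true.
From the singleton clause (w3), w3 = true.
From the singleton clause (w2), w2 = true.
Now (!w2) is unsatisfied and unit — conflict.
So w6 must be the other value — set w6 = true.
From the singleton clause (w5), w5 = true.
From the singleton clause (w2), w2 = true.
From the singleton clause (!w3), w3 = false.
From the singleton clause (!w1), w1 = false.
Now (w1) is unsatisfied and unit — conflict.
Either choice for w6 ends in contradiction.
So w4 must be the other value — set w4 = true.
Branch on w5: set w5 = false.
From the singleton clause (!w2), w2 = false.
From the singleton clause (w1), w1 = true.
From the singleton clause (!w3), w3 = false.
From the singleton clause (!w6), w6 = false.
Now (w6) is unsatisfied and unit — conflict.
So w5 must be the other value — set w5 = true.
From the singleton clause (!w2), w2 = false.
From the singleton clause (w1), w1 = true.
From the singleton clause (w3), w3 = true.
Now (!w3) is unsatisfied and unit — conflict.
Either choice for w5 ends in contradiction.
Either choice for w4 ends in contradiction.
No assignment satisfies every clause.

Unsatisfiable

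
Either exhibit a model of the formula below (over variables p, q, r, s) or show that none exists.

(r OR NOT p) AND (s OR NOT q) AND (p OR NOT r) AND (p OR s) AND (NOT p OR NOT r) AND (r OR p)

Suppose r = true.
(p) alone gives p = true.
That conflicts with the unit clause (NOT p).
Backtrack on r: now try r = false.
(NOT p) alone gives p = false.
That conflicts with the unit clause (p).
Both values of r lead to a conflict.

UNSATISFIABLE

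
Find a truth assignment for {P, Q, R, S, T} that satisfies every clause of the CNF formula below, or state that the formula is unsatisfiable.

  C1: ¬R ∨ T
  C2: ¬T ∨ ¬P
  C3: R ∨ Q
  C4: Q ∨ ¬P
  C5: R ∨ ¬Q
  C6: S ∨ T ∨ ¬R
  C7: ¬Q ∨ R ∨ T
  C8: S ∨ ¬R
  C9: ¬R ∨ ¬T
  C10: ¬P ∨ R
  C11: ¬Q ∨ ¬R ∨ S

UNSATISFIABLE

Try R = False.
The clause (Q) is unit, so Q = True.
But (¬Q) is also a unit clause — contradiction.
Backtrack on R: now try R = True.
The clause (T) is unit, so T = True.
But (¬T) is also a unit clause — contradiction.
Neither R = True nor R = False works.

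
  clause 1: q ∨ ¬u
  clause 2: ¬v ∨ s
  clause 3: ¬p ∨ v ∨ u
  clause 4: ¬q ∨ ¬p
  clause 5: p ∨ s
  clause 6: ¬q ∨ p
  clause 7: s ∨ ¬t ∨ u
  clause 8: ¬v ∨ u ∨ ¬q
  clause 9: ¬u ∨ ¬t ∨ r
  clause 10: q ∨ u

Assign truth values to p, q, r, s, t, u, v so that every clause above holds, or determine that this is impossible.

Branch on q: set q = True.
(¬p) alone gives p = False.
Now (p) is unsatisfied and unit — conflict.
Backtrack on q: now try q = False.
(¬u) alone gives u = False.
Now (u) is unsatisfied and unit — conflict.
Neither q = True nor q = False works.

UNSATISFIABLE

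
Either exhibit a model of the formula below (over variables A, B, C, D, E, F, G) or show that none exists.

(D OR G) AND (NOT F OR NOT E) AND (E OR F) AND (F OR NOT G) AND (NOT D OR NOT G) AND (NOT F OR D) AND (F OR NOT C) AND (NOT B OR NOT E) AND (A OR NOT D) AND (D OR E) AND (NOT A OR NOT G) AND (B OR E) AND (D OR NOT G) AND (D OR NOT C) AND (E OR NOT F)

Branch on D: set D = true.
(NOT G) alone gives G = false.
(A) alone gives A = true.
Branch on F: set F = false.
(E) alone gives E = true.
(NOT C) alone gives C = false.
(NOT B) alone gives B = false.
Every clause now holds.

A: true, B: false, C: false, D: true, E: true, F: false, G: false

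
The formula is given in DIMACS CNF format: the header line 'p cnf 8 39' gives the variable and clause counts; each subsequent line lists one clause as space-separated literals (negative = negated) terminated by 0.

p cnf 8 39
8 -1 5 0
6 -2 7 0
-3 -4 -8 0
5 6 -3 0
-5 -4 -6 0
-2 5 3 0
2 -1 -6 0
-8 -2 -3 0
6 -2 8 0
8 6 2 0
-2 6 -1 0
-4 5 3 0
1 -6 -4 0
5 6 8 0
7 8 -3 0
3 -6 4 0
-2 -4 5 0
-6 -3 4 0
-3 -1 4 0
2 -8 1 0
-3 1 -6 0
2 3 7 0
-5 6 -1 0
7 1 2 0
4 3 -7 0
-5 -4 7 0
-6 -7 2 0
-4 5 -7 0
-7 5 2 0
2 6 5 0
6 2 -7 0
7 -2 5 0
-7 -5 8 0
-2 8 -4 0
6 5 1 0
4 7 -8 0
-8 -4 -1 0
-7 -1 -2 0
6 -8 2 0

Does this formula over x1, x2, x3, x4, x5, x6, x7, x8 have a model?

Case x8 = True:
Case x3 = False:
Case x2 = True:
From the singleton clause (x5), x5 = True.
Case x6 = False:
From the singleton clause (x7), x7 = True.
From the singleton clause (¬x1), x1 = False.
From the singleton clause (x4), x4 = True.
This assignment satisfies each clause.
A satisfying assignment: x1: False; x2: True; x3: False; x4: True; x5: True; x6: False; x7: True; x8: True.

Satisfiable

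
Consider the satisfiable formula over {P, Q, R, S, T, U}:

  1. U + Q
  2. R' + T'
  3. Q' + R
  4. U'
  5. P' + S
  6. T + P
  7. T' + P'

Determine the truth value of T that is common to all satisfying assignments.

False

Suppose T = 1.
(R') alone gives R = 0.
(Q') alone gives Q = 0.
(U) alone gives U = 1.
Now (U') is unsatisfied and unit — conflict.
So every satisfying assignment has T = False.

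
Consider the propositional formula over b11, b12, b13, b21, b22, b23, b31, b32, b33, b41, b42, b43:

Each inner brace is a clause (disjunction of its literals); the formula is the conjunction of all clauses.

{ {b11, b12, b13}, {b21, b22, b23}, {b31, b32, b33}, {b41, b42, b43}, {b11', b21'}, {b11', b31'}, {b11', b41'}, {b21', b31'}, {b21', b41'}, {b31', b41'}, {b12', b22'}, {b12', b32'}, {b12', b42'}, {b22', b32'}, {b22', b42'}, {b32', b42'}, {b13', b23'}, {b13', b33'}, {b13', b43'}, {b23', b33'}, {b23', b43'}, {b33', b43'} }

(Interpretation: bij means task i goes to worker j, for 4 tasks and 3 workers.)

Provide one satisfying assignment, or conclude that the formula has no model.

UNSATISFIABLE

Try b11 = 0.
Try b12 = 1.
From the singleton clause (b22'), b22 = 0.
From the singleton clause (b32'), b32 = 0.
From the singleton clause (b42'), b42 = 0.
Try b21 = 1.
From the singleton clause (b31'), b31 = 0.
From the singleton clause (b33), b33 = 1.
From the singleton clause (b41'), b41 = 0.
From the singleton clause (b43), b43 = 1.
That conflicts with the unit clause (b43').
That branch fails; take b21 = 0 instead.
From the singleton clause (b23), b23 = 1.
From the singleton clause (b13'), b13 = 0.
From the singleton clause (b33'), b33 = 0.
From the singleton clause (b31), b31 = 1.
From the singleton clause (b41'), b41 = 0.
From the singleton clause (b43), b43 = 1.
That conflicts with the unit clause (b43').
Either choice for b21 ends in contradiction.
That branch fails; take b12 = 0 instead.
From the singleton clause (b13), b13 = 1.
From the singleton clause (b23'), b23 = 0.
From the singleton clause (b33'), b33 = 0.
From the singleton clause (b43'), b43 = 0.
Try b21 = 1.
From the singleton clause (b31'), b31 = 0.
From the singleton clause (b32), b32 = 1.
From the singleton clause (b41'), b41 = 0.
From the singleton clause (b42), b42 = 1.
That conflicts with the unit clause (b42').
That branch fails; take b21 = 0 instead.
From the singleton clause (b22), b22 = 1.
From the singleton clause (b32'), b32 = 0.
From the singleton clause (b31), b31 = 1.
From the singleton clause (b41'), b41 = 0.
From the singleton clause (b42), b42 = 1.
That conflicts with the unit clause (b42').
Either choice for b21 ends in contradiction.
Either choice for b12 ends in contradiction.
That branch fails; take b11 = 1 instead.
From the singleton clause (b21'), b21 = 0.
From the singleton clause (b31'), b31 = 0.
From the singleton clause (b41'), b41 = 0.
Try b22 = 1.
From the singleton clause (b12'), b12 = 0.
From the singleton clause (b32'), b32 = 0.
From the singleton clause (b33), b33 = 1.
From the singleton clause (b42'), b42 = 0.
From the singleton clause (b43), b43 = 1.
That conflicts with the unit clause (b43').
That branch fails; take b22 = 0 instead.
From the singleton clause (b23), b23 = 1.
From the singleton clause (b13'), b13 = 0.
From the singleton clause (b33'), b33 = 0.
From the singleton clause (b32), b32 = 1.
From the singleton clause (b12'), b12 = 0.
From the singleton clause (b42'), b42 = 0.
From the singleton clause (b43), b43 = 1.
That conflicts with the unit clause (b43').
Either choice for b22 ends in contradiction.
Either choice for b11 ends in contradiction.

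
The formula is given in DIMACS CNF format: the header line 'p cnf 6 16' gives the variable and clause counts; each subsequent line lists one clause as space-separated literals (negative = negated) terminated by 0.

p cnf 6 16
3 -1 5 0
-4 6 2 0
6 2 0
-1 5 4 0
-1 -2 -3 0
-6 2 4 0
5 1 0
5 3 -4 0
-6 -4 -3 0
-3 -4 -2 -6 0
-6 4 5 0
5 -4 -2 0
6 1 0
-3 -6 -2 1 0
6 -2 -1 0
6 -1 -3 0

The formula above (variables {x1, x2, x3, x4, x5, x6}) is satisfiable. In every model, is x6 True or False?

Suppose x6 = False.
Unit clause (x2) forces x2 = True.
Unit clause (x1) forces x1 = True.
Now (¬x1) is unsatisfied and unit — conflict.
So every satisfying assignment has x6 = True.

True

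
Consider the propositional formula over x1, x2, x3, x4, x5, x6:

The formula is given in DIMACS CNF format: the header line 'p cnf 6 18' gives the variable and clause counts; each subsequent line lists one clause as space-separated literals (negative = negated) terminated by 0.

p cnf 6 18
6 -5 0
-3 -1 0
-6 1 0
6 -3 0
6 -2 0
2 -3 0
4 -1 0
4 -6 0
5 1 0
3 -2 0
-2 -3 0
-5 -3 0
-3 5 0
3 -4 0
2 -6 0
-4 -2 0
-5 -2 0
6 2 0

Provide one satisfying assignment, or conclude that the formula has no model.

Try x6 = True.
Unit clause (x1) forces x1 = True.
Unit clause (¬x3) forces x3 = False.
Unit clause (x4) forces x4 = True.
That conflicts with the unit clause (¬x4).
That branch fails; take x6 = False instead.
Unit clause (¬x5) forces x5 = False.
Unit clause (¬x3) forces x3 = False.
Unit clause (¬x2) forces x2 = False.
That conflicts with the unit clause (x2).
Neither x6 = True nor x6 = False works.

UNSATISFIABLE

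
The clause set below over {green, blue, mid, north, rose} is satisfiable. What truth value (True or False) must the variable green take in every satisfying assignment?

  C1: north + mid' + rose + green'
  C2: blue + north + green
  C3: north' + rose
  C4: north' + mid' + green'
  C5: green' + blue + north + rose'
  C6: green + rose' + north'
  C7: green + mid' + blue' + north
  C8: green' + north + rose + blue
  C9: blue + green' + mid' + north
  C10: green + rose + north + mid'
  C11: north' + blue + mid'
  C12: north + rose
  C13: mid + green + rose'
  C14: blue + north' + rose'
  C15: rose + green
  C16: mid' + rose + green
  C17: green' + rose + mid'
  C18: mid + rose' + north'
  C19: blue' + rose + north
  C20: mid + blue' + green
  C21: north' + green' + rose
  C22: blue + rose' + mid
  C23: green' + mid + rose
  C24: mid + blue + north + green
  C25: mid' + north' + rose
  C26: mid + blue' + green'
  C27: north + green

Suppose green = 0.
From the singleton clause (rose), rose = 1.
From the singleton clause (north'), north = 0.
That conflicts with the unit clause (north).
So every satisfying assignment has green = True.

True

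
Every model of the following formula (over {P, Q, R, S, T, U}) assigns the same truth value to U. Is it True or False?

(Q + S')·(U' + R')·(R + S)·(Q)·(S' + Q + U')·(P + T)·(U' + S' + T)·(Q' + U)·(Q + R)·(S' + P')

True

Suppose U = 0.
From the singleton clause (Q), Q = 1.
That conflicts with the unit clause (Q').
So every satisfying assignment has U = True.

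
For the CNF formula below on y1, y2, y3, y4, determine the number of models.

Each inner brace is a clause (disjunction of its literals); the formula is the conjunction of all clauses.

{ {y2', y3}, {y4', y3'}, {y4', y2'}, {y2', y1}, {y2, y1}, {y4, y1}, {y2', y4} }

3

There are 2^4 = 16 truth assignments over (y1, y2, y3, y4).
Split on y1. With y1 = 1, the clauses containing y1 are satisfied and y1' drops from the rest; 3 of the 2^3 = 8 assignments to the other variables satisfy what remains.
With y1 = 0, by the same count on the reduced clause set, 0 assignments work.
Total: 3 + 0 = 3.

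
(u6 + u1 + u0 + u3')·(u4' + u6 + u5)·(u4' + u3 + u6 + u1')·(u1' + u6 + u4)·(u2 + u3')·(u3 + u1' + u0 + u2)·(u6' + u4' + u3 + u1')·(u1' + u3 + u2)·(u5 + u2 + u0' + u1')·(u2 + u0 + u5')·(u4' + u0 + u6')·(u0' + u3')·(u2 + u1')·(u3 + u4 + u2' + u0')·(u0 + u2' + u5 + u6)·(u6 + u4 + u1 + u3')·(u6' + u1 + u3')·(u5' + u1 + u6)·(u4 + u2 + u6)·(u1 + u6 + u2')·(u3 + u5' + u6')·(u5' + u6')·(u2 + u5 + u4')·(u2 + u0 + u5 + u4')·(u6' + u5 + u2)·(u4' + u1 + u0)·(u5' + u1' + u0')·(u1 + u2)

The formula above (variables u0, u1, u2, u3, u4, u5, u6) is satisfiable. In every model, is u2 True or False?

Suppose u2 = 0.
Unit clause (u3') forces u3 = 0.
Unit clause (u1') forces u1 = 0.
Now (u1) is unsatisfied and unit — conflict.
So every satisfying assignment has u2 = True.

True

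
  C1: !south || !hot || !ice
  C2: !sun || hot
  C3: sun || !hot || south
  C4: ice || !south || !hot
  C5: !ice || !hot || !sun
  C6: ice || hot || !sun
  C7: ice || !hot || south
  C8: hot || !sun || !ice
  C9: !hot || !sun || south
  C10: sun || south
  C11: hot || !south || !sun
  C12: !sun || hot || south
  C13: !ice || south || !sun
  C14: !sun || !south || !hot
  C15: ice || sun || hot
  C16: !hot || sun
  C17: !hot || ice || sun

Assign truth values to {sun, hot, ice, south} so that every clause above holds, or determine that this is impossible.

Suppose sun = false.
Unit clause (south) forces south = true.
Unit clause (!hot) forces hot = false.
Unit clause (ice) forces ice = true.
All clauses are satisfied.

sun: false, hot: false, ice: true, south: true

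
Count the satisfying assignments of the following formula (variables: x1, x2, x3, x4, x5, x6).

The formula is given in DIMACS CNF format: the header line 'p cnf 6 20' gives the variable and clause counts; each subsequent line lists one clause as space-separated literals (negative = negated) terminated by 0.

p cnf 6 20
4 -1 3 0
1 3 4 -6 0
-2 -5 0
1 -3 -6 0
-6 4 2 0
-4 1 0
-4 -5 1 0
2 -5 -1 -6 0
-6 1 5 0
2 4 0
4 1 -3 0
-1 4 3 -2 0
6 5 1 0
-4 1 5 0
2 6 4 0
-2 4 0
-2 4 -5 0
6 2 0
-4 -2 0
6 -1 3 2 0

There are 2^6 = 64 truth assignments over (x1, x2, x3, x4, x5, x6).
Split on x2. With x2 = True, the clauses containing x2 are satisfied and ¬x2 drops from the rest; 0 of the 2^5 = 32 assignments to the other variables satisfy what remains.
With x2 = False, by the same count on the reduced clause set, 2 assignments work.
(One model: x1=T, x2=F, x3=F, x4=T, x5=F, x6=T.)
Total: 0 + 2 = 2.

2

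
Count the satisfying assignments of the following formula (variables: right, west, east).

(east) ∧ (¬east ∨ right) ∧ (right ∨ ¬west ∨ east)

There are 2^3 = 8 truth assignments over (right, west, east).
Check each against the 3 clauses (columns in the order right, west, east):
  F F F  ✗ fails (east)
  F F T  ✗ fails (¬east ∨ right)
  F T F  ✗ fails (east)
  F T T  ✗ fails (¬east ∨ right)
  T F F  ✗ fails (east)
  T F T  ✓ satisfies all
  T T F  ✗ fails (east)
  T T T  ✓ satisfies all
2 of the 8 rows are models.

2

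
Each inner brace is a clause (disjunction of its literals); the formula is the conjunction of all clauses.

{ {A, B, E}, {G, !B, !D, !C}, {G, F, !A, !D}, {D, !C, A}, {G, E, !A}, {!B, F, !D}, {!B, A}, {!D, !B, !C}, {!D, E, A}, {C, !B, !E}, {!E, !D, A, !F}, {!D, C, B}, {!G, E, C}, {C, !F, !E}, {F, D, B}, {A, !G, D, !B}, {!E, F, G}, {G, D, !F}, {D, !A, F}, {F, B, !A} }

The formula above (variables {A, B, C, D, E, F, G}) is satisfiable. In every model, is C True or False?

True

Suppose C = false.
Case B = false:
From the singleton clause (!D), D = false.
From the singleton clause (F), F = true.
From the singleton clause (!E), E = false.
From the singleton clause (A), A = true.
From the singleton clause (G), G = true.
But (!G) is also a unit clause — contradiction.
Backtrack on B: now try B = true.
From the singleton clause (A), A = true.
From the singleton clause (!E), E = false.
From the singleton clause (G), G = true.
But (!G) is also a unit clause — contradiction.
Neither B = true nor B = false works.
So every satisfying assignment has C = True.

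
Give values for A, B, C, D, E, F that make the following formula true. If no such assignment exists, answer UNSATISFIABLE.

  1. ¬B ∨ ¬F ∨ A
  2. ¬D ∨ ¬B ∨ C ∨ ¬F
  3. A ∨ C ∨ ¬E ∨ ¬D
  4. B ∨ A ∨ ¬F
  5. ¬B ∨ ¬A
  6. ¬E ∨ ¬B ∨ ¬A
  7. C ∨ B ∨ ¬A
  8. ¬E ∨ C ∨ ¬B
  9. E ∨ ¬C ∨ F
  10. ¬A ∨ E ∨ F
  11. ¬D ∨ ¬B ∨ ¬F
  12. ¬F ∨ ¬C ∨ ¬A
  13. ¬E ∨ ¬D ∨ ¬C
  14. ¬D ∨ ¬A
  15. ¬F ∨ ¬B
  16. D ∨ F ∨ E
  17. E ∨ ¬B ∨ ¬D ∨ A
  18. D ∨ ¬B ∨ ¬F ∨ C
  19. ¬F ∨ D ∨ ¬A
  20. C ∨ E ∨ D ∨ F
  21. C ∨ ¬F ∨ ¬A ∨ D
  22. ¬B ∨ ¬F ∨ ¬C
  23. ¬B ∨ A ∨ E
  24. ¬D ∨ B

Case B = False:
From the singleton clause (¬D), D = False.
Case A = True:
From the singleton clause (C), C = True.
From the singleton clause (¬F), F = False.
From the singleton clause (E), E = True.
Every clause now holds.

A=True, B=False, C=True, D=False, E=True, F=False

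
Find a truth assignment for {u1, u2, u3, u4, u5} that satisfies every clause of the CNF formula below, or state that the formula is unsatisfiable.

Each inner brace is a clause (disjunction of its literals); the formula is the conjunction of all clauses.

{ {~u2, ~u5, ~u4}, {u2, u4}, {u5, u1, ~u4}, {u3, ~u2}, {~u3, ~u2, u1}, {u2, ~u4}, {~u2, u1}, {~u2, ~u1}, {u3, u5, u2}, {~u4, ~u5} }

Case u2 = 1:
Unit clause (u3) forces u3 = 1.
Unit clause (u1) forces u1 = 1.
That conflicts with the unit clause (~u1).
So u2 must be the other value — set u2 = 0.
Unit clause (u4) forces u4 = 1.
That conflicts with the unit clause (~u4).
Either choice for u2 ends in contradiction.

UNSATISFIABLE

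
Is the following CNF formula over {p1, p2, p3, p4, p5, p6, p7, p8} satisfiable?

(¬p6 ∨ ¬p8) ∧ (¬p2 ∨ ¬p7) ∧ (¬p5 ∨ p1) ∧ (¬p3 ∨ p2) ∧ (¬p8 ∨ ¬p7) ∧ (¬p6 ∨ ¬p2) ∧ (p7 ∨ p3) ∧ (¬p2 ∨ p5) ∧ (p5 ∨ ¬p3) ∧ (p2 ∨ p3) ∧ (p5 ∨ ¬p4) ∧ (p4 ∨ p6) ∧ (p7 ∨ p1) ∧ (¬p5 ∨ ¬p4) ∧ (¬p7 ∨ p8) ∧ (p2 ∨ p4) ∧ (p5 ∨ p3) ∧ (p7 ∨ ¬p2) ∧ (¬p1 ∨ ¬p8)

Unsatisfiable

Case p6 = False:
Unit clause (p4) forces p4 = True.
Unit clause (p5) forces p5 = True.
Now (¬p5) is unsatisfied and unit — conflict.
Backtrack on p6: now try p6 = True.
Unit clause (¬p8) forces p8 = False.
Unit clause (¬p2) forces p2 = False.
Unit clause (¬p3) forces p3 = False.
Now (p3) is unsatisfied and unit — conflict.
Either choice for p6 ends in contradiction.
No assignment satisfies every clause.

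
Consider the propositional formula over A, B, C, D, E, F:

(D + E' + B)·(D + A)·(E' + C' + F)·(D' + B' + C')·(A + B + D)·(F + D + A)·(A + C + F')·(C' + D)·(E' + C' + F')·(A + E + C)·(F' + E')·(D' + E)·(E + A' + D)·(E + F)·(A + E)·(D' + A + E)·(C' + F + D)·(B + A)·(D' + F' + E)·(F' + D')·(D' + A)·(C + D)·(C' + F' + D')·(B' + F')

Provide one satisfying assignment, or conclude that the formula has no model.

Try D = 1.
From the singleton clause (E), E = 1.
From the singleton clause (F'), F = 0.
From the singleton clause (C'), C = 0.
From the singleton clause (A), A = 1.
No clause remains; B is free.

A=1, B=0, C=0, D=1, E=1, F=0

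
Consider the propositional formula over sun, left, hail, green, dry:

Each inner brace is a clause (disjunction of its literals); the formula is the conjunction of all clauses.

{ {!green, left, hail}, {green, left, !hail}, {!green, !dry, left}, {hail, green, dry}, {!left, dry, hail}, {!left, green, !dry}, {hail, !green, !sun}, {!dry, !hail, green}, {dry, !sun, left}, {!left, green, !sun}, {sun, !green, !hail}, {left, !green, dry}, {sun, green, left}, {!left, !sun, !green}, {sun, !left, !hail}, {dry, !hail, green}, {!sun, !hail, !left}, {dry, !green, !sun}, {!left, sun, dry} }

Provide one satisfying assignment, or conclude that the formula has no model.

Branch on green: set green = true.
Branch on left: set left = true.
The clause (!sun) is unit, so sun = false.
The clause (!hail) is unit, so hail = false.
The clause (dry) is unit, so dry = true.
Every clause now holds.

sun ↦ false,  left ↦ true,  hail ↦ false,  green ↦ true,  dry ↦ true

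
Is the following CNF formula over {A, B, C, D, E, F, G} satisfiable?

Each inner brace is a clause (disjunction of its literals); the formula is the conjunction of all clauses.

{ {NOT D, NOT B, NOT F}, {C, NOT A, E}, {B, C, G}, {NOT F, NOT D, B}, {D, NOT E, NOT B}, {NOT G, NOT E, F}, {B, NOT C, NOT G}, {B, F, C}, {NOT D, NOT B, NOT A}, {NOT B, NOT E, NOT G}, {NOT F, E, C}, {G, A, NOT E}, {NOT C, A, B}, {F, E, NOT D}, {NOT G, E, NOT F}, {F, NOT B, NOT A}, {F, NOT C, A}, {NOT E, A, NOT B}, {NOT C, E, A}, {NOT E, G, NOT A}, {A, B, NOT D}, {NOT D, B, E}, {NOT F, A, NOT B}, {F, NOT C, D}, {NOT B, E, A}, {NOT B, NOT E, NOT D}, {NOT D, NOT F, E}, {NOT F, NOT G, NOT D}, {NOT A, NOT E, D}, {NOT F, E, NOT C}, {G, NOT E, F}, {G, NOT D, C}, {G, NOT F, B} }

Try D = false.
Try E = true.
Unit clause (NOT B) forces B = false.
Unit clause (NOT A) forces A = false.
Unit clause (G) forces G = true.
Unit clause (F) forces F = true.
Unit clause (NOT C) forces C = false.
All clauses are satisfied.
A satisfying assignment: A=false; B=false; C=false; D=false; E=true; F=true; G=true.

Yes, satisfiable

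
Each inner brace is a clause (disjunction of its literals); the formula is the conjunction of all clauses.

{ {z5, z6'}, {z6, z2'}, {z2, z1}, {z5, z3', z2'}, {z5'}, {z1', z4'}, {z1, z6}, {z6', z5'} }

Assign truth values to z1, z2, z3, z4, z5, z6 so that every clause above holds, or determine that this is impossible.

z1=1, z2=0, z3=0, z4=0, z5=0, z6=0

The clause (z5') is unit, so z5 = 0.
The clause (z6') is unit, so z6 = 0.
The clause (z2') is unit, so z2 = 0.
The clause (z1) is unit, so z1 = 1.
The clause (z4') is unit, so z4 = 0.
No clause remains; z3 is free.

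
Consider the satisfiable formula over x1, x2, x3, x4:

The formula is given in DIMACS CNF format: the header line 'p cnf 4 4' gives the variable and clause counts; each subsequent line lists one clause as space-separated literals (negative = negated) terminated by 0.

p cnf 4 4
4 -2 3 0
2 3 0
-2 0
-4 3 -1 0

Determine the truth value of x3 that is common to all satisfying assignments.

True

Suppose x3 = False.
From the singleton clause (x2), x2 = True.
But (¬x2) is also a unit clause — contradiction.
So every satisfying assignment has x3 = True.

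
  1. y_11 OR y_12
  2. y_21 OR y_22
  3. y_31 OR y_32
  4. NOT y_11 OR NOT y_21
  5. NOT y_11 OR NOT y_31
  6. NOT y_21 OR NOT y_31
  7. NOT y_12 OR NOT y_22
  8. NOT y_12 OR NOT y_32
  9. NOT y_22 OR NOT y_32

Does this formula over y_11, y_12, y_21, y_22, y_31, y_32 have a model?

Suppose y_11 = true.
The clause (NOT y_21) is unit, so y_21 = false.
The clause (y_22) is unit, so y_22 = true.
The clause (NOT y_31) is unit, so y_31 = false.
The clause (y_32) is unit, so y_32 = true.
That conflicts with the unit clause (NOT y_32).
So y_11 must be the other value — set y_11 = false.
The clause (y_12) is unit, so y_12 = true.
The clause (NOT y_22) is unit, so y_22 = false.
The clause (y_21) is unit, so y_21 = true.
The clause (NOT y_31) is unit, so y_31 = false.
The clause (y_32) is unit, so y_32 = true.
That conflicts with the unit clause (NOT y_32).
Either choice for y_11 ends in contradiction.
No assignment satisfies every clause.

No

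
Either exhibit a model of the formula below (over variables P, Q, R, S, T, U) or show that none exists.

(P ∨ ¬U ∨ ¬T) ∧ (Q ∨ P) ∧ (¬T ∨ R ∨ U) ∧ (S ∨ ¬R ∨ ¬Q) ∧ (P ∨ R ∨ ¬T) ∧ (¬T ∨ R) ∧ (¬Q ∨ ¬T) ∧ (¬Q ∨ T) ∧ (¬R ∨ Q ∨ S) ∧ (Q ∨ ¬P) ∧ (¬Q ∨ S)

Branch on Q: set Q = True.
Unit clause (¬T) forces T = False.
But (T) is also a unit clause — contradiction.
Backtrack on Q: now try Q = False.
Unit clause (P) forces P = True.
But (¬P) is also a unit clause — contradiction.
Both values of Q lead to a conflict.

UNSATISFIABLE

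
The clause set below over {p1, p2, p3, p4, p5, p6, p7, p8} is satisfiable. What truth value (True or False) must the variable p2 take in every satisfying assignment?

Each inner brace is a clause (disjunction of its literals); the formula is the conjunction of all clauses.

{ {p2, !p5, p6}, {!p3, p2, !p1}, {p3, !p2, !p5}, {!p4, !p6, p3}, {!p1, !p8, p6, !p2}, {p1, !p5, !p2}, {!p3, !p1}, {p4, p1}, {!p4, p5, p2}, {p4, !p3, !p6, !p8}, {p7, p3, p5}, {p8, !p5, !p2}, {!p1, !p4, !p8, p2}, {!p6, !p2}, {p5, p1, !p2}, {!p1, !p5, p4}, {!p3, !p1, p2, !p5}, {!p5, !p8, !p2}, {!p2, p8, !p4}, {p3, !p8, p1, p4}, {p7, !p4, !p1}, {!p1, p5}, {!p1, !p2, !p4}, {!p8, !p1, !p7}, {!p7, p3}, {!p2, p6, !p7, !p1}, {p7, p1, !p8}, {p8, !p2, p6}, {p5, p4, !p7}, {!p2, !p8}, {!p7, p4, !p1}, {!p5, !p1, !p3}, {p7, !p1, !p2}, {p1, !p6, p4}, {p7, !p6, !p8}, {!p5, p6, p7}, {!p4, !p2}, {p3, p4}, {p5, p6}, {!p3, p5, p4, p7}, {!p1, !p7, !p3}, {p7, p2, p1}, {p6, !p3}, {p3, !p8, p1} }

False

Suppose p2 = true.
(!p6) alone gives p6 = false.
(p8) alone gives p8 = true.
That conflicts with the unit clause (!p8).
So every satisfying assignment has p2 = False.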